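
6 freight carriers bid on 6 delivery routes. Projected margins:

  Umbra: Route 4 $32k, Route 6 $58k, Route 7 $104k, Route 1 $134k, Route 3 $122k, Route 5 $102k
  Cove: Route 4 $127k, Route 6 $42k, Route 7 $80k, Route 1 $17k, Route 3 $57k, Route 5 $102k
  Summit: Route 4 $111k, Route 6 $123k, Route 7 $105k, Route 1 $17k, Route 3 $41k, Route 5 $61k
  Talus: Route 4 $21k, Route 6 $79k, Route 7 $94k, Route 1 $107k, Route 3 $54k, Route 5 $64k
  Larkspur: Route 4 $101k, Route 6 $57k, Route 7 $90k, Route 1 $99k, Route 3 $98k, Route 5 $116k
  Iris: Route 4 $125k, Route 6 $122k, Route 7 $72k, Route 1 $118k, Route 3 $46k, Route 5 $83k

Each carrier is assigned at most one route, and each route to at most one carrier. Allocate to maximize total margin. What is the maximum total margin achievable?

This is the linear assignment problem.
Optimal: Umbra→Route 3 ($122k), Cove→Route 4 ($127k), Summit→Route 6 ($123k), Talus→Route 7 ($94k), Larkspur→Route 5 ($116k), Iris→Route 1 ($118k) — total 122+127+123+94+116+118 = $700k.
Row-greedy (each carrier in turn takes its best remaining route) gives $640k, worse by 60.
Next-best assignment: Umbra→Route 3, Cove→Route 4, Summit→Route 7, Talus→Route 1, Larkspur→Route 5, Iris→Route 6 = $699k.
Checked against all permutations: $700k is optimal.

Max total: $700k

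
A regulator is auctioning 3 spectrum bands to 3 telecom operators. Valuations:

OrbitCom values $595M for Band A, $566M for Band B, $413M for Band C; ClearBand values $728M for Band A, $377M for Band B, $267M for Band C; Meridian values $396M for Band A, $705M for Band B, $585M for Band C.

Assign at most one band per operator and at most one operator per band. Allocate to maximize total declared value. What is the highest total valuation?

Maximum total: $1879M

This is the linear assignment problem.
Optimal: OrbitCom→Band B ($566M), ClearBand→Band A ($728M), Meridian→Band C ($585M) — total 566+728+585 = $1879M.
Max-entry greedy (repeatedly take the single best remaining cell) gives $1846M, worse by 33.
Next-best assignment: OrbitCom→Band C, ClearBand→Band A, Meridian→Band B = $1846M.
Every other assignment is strictly worse.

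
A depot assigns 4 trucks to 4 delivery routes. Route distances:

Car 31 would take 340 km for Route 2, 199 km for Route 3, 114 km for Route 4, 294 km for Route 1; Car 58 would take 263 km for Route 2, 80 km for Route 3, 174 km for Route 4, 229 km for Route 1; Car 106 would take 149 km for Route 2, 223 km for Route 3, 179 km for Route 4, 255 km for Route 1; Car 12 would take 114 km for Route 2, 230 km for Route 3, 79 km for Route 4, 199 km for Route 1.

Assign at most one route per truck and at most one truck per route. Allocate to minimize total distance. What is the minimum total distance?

Optimal: Car 31→Route 4 (114 km), Car 58→Route 3 (80 km), Car 106→Route 2 (149 km), Car 12→Route 1 (199 km) — total 114+80+149+199 = 542 km.
Column-greedy (each route in turn goes to its cheapest remaining truck) gives 563 km, worse by 21.
Next-best assignment: Car 31→Route 4, Car 58→Route 3, Car 106→Route 1, Car 12→Route 2 = 563 km.

Minimum total: 542 km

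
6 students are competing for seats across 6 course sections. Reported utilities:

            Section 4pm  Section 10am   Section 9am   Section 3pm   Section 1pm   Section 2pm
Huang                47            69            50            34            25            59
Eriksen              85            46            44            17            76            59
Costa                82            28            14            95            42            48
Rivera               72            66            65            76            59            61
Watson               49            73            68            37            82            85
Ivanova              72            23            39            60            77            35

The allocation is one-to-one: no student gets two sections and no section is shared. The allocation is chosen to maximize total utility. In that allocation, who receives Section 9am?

Optimal: Huang→Section 10am (69 points), Eriksen→Section 4pm (85 points), Costa→Section 3pm (95 points), Rivera→Section 9am (65 points), Watson→Section 2pm (85 points), Ivanova→Section 1pm (77 points) — total 69+85+95+65+85+77 = 476 points.
Rivera's own top section is Section 3pm (76 points), but forcing Rivera→Section 3pm and reassigning the rest optimally gives only 433 points — worse by 43.

Rivera receives Section 9am.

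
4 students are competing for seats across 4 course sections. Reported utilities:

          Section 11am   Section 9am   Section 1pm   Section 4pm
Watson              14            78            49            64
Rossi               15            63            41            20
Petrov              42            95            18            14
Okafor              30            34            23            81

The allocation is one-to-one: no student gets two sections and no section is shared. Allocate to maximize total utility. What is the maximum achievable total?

This is the linear assignment problem.
Optimal: Watson→Section 9am (78 points), Rossi→Section 1pm (41 points), Petrov→Section 11am (42 points), Okafor→Section 4pm (81 points) — total 78+41+42+81 = 242 points.
Max-entry greedy (repeatedly take the single best remaining cell) gives 240 points, worse by 2.
Next-best assignment: Watson→Section 1pm, Rossi→Section 11am, Petrov→Section 9am, Okafor→Section 4pm = 240 points.

Maximum total: 242 points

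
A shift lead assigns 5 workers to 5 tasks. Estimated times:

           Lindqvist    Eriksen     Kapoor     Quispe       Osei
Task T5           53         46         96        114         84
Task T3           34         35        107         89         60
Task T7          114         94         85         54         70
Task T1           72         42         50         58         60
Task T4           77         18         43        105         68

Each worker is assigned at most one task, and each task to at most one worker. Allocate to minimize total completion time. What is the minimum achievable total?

Minimum total: 235 min

This is a one-to-one assignment (minimum-cost bipartite matching).
Optimal: Lindqvist→Task T5 (53 min), Eriksen→Task T4 (18 min), Kapoor→Task T1 (50 min), Quispe→Task T7 (54 min), Osei→Task T3 (60 min) — total 53+18+50+54+60 = 235 min.
Column-greedy (each task in turn goes to its cheapest remaining worker) gives 252 min, worse by 17.
Next-best assignment: Lindqvist→Task T3, Eriksen→Task T5, Kapoor→Task T4, Quispe→Task T7, Osei→Task T1 = 237 min.
Swapping Kapoor↔Quispe (Kapoor→Task T7 85 min, Quispe→Task T1 58 min) adds 39.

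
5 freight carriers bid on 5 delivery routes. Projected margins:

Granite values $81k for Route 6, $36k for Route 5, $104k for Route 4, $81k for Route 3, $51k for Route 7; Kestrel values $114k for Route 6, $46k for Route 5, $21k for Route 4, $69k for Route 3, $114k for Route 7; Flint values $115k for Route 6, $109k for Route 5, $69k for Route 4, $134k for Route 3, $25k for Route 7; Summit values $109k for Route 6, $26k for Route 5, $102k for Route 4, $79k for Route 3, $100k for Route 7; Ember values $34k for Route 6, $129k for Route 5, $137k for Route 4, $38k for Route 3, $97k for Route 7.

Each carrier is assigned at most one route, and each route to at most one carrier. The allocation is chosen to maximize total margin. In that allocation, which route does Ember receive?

Ember receives Route 5.

Optimal: Granite→Route 4 ($104k), Kestrel→Route 7 ($114k), Flint→Route 3 ($134k), Summit→Route 6 ($109k), Ember→Route 5 ($129k) — total 104+114+134+109+129 = $590k.
Column-greedy (each route in turn goes to its best remaining carrier) gives $541k, worse by 49.
Next-best assignment: Granite→Route 4, Kestrel→Route 6, Flint→Route 3, Summit→Route 7, Ember→Route 5 = $581k.
Swapping Summit↔Kestrel (Summit→Route 7 $100k, Kestrel→Route 6 $114k) loses 9.
Ember's own top route is Route 4 ($137k), but forcing Ember→Route 4 and reassigning the rest optimally gives only $550k — worse by 40.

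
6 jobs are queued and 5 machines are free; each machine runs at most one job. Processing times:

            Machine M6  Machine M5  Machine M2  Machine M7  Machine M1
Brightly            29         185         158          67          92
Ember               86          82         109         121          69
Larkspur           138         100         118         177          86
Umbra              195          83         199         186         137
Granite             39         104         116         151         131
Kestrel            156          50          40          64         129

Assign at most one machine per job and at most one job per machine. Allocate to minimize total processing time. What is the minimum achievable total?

Treat this as an assignment problem: match each job to one machine.
Optimal: Granite→Machine M6 (39 min), Umbra→Machine M5 (83 min), Kestrel→Machine M2 (40 min), Brightly→Machine M7 (67 min), Ember→Machine M1 (69 min) — total 39+83+40+67+69 = 298 min.
Column-greedy (each machine in turn goes to its cheapest remaining job) gives 425 min, worse by 127.

Minimum total: 298 min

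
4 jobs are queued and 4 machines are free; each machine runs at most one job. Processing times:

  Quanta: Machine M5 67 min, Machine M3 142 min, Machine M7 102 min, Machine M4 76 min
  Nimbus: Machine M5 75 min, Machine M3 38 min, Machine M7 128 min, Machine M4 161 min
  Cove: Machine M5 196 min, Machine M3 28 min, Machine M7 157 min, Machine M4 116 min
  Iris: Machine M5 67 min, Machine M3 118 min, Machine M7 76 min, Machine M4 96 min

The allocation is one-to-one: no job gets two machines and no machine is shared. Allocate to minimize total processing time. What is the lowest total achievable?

Min total: 255 min

Optimal: Quanta→Machine M4 (76 min), Nimbus→Machine M5 (75 min), Cove→Machine M3 (28 min), Iris→Machine M7 (76 min) — total 76+75+28+76 = 255 min.
Next-best assignment: Quanta→Machine M5, Nimbus→Machine M3, Cove→Machine M4, Iris→Machine M7 = 297 min.
Every other assignment is strictly worse.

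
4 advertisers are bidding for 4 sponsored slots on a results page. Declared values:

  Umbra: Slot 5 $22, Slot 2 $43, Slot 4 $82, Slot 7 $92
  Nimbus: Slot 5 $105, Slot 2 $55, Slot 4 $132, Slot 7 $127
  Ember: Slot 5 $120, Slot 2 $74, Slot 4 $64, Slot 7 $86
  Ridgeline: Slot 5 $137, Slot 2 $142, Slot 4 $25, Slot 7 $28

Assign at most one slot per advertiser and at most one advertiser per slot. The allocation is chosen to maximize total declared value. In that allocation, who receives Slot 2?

Treat this as an assignment problem: match each advertiser to one slot.
Optimal: Umbra→Slot 7 ($92), Nimbus→Slot 4 ($132), Ember→Slot 5 ($120), Ridgeline→Slot 2 ($142) — total 92+132+120+142 = $486.
Column-greedy (each slot in turn goes to its best remaining advertiser) gives $435, worse by 51.
Next-best assignment: Umbra→Slot 4, Nimbus→Slot 7, Ember→Slot 5, Ridgeline→Slot 2 = $471.
No other one-to-one assignment exceeds $486.

Ridgeline receives Slot 2.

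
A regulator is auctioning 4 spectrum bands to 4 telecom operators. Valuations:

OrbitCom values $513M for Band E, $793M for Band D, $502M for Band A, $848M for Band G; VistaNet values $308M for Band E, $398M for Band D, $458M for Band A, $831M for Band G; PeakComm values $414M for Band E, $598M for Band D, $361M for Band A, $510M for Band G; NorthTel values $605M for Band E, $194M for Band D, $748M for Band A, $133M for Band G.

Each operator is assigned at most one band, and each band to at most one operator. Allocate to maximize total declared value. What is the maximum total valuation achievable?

Maximum total: $2786M

Optimal: OrbitCom→Band D ($793M), VistaNet→Band G ($831M), PeakComm→Band E ($414M), NorthTel→Band A ($748M) — total 793+831+414+748 = $2786M.
Max-entry greedy (repeatedly take the single best remaining cell) gives $2502M, worse by 284.
Every other assignment is strictly worse.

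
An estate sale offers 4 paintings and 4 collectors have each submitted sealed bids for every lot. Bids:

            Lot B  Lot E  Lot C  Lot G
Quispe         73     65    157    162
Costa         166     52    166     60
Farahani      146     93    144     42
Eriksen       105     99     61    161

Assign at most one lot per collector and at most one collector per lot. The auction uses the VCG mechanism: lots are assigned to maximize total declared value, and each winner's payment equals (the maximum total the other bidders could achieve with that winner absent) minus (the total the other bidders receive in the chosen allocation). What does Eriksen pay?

Eriksen pays $58.

Efficient allocation: Quispe→Lot C ($157), Costa→Lot B ($166), Farahani→Lot E ($93), Eriksen→Lot G ($161); total welfare W = $577.
Eriksen receives Lot G at value $161, so the others get W − 161 = $416.
Without Eriksen: best allocation of the remaining 3 bidders over all 4 lots is Quispe→Lot G ($162), Costa→Lot C ($166), Farahani→Lot B ($146), total $474.
VCG payment = (others' best without Eriksen) − (others' welfare with Eriksen) = 474 − 416 = $58.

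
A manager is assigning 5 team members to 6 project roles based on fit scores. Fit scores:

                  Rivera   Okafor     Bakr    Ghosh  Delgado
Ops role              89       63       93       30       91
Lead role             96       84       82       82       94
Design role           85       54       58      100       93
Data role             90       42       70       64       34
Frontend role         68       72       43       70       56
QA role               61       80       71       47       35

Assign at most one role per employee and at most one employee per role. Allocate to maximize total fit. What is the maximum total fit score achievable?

Maximum total: 457 pts

Optimal: Rivera→Data role (90 pts), Okafor→QA role (80 pts), Bakr→Ops role (93 pts), Ghosh→Design role (100 pts), Delgado→Lead role (94 pts) — total 90+80+93+100+94 = 457 pts.
Max-entry greedy (repeatedly take the single best remaining cell) gives 425 pts, worse by 32.
Swapping Delgado↔Okafor (Delgado→QA role 35 pts, Okafor→Lead role 84 pts) loses 55.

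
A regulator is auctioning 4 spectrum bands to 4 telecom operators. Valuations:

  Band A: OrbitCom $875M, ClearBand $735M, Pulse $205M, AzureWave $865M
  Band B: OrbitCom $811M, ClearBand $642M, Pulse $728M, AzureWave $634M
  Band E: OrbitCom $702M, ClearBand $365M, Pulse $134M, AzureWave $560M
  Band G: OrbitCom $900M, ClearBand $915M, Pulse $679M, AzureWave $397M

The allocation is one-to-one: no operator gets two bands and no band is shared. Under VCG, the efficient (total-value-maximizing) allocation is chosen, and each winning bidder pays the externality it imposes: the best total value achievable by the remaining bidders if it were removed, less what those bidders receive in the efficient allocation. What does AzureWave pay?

Efficient allocation: OrbitCom→Band E ($702M), ClearBand→Band G ($915M), Pulse→Band B ($728M), AzureWave→Band A ($865M); total welfare W = $3210M.
AzureWave receives Band A at value $865M, so the others get W − 865 = $2345M.
Without AzureWave: best allocation of the remaining 3 bidders over all 4 bands is OrbitCom→Band A ($875M), ClearBand→Band G ($915M), Pulse→Band B ($728M), total $2518M.
VCG payment = (others' best without AzureWave) − (others' welfare with AzureWave) = 2518 − 2345 = $173M.

AzureWave pays $173M.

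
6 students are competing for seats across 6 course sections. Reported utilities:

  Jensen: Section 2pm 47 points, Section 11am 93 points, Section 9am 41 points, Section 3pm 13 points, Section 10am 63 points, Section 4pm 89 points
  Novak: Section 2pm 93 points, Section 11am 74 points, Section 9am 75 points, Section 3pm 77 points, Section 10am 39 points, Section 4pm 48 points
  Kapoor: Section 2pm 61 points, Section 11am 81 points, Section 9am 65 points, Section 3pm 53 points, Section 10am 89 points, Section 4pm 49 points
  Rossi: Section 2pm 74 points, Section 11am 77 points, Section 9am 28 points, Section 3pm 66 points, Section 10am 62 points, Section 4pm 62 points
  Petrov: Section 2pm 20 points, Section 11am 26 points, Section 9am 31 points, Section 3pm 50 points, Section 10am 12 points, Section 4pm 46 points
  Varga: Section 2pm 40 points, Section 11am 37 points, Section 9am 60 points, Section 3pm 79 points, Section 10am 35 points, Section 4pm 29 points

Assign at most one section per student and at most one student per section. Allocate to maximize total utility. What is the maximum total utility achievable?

Maximum total: 458 points

Optimal: Jensen→Section 4pm (89 points), Novak→Section 2pm (93 points), Kapoor→Section 10am (89 points), Rossi→Section 11am (77 points), Petrov→Section 9am (31 points), Varga→Section 3pm (79 points) — total 89+93+89+77+31+79 = 458 points.
Row-greedy (each student in turn takes its best remaining section) gives 447 points, worse by 11.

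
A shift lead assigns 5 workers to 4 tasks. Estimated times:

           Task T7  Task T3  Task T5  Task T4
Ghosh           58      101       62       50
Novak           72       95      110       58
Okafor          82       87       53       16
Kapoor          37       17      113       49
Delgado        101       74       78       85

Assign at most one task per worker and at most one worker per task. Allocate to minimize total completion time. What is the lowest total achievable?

Optimal: Novak→Task T7 (72 min), Kapoor→Task T3 (17 min), Ghosh→Task T5 (62 min), Okafor→Task T4 (16 min) — total 72+17+62+16 = 167 min.
Row-greedy (each worker in turn takes its cheapest remaining task) gives 192 min, worse by 25.
Next-best assignment: Ghosh→Task T7, Kapoor→Task T3, Delgado→Task T5, Okafor→Task T4 = 169 min.
Checked against all permutations: 167 min is optimal.

Min total: 167 min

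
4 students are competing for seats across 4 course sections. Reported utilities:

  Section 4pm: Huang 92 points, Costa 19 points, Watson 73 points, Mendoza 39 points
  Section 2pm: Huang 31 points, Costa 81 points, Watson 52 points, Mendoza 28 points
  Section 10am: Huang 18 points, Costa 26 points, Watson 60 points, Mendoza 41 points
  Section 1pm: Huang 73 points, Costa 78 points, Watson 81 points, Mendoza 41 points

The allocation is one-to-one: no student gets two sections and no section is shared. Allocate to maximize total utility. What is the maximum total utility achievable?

Max total: 295 points

This is a one-to-one assignment (maximum-weight bipartite matching).
Optimal: Huang→Section 4pm (92 points), Costa→Section 2pm (81 points), Watson→Section 1pm (81 points), Mendoza→Section 10am (41 points) — total 92+81+81+41 = 295 points.
Column-greedy (each section in turn goes to its best remaining student) gives 274 points, worse by 21.
Swapping Watson↔Huang (Watson→Section 4pm 73 points, Huang→Section 1pm 73 points) loses 27.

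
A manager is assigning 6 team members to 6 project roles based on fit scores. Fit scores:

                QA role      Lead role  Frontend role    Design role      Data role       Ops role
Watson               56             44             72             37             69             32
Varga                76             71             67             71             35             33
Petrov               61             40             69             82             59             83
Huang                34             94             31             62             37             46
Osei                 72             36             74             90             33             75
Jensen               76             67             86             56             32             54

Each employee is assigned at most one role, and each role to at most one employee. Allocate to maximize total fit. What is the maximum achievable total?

Maximum total: 498 pts

This is the linear assignment problem.
Optimal: Watson→Data role (69 pts), Varga→QA role (76 pts), Petrov→Ops role (83 pts), Huang→Lead role (94 pts), Osei→Design role (90 pts), Jensen→Frontend role (86 pts) — total 69+76+83+94+90+86 = 498 pts.
Row-greedy (each employee in turn takes its best remaining role) gives 447 pts, worse by 51.
Next-best assignment: Watson→Data role, Varga→QA role, Petrov→Design role, Huang→Lead role, Osei→Ops role, Jensen→Frontend role = 482 pts.
Swapping Watson↔Varga (Watson→QA role 56 pts, Varga→Data role 35 pts) loses 54.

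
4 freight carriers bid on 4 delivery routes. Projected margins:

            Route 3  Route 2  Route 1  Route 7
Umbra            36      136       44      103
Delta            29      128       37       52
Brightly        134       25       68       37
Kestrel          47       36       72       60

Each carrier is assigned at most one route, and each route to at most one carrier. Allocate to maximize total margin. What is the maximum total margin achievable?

This is a one-to-one assignment (maximum-weight bipartite matching).
Optimal: Umbra→Route 7 ($103k), Delta→Route 2 ($128k), Brightly→Route 3 ($134k), Kestrel→Route 1 ($72k) — total 103+128+134+72 = $437k.
Column-greedy (each route in turn goes to its best remaining carrier) gives $394k, worse by 43.

Max total: $437k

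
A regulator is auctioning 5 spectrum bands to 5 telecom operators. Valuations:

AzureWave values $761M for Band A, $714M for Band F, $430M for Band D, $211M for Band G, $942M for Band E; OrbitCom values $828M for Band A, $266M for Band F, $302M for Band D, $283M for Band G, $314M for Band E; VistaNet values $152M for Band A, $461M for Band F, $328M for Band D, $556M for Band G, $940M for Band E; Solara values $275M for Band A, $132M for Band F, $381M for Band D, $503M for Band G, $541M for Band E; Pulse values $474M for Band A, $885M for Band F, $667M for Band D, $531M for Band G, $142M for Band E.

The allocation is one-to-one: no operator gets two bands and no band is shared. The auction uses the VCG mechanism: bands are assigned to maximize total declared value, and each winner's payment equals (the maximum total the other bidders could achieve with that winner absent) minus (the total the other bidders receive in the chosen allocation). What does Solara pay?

Efficient allocation: AzureWave→Band F ($714M), OrbitCom→Band A ($828M), VistaNet→Band E ($940M), Solara→Band G ($503M), Pulse→Band D ($667M); total welfare W = $3652M.
Solara receives Band G at value $503M, so the others get W − 503 = $3149M.
Without Solara: best allocation of the remaining 4 bidders over all 5 bands is AzureWave→Band E ($942M), OrbitCom→Band A ($828M), VistaNet→Band G ($556M), Pulse→Band F ($885M), total $3211M.
VCG payment = (others' best without Solara) − (others' welfare with Solara) = 3211 − 3149 = $62M.

Solara pays $62M.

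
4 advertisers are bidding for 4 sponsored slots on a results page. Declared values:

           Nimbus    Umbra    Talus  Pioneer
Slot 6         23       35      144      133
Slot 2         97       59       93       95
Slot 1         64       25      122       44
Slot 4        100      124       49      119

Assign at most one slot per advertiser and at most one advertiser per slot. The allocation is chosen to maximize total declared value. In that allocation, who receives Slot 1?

This is a one-to-one assignment (maximum-weight bipartite matching).
Optimal: Nimbus→Slot 2 ($97), Umbra→Slot 4 ($124), Talus→Slot 1 ($122), Pioneer→Slot 6 ($133) — total 97+124+122+133 = $476.
Row-greedy (each advertiser in turn takes its best remaining slot) gives $347, worse by 129.
Swapping Nimbus↔Pioneer (Nimbus→Slot 6 $23, Pioneer→Slot 2 $95) loses 112.
Talus's own top slot is Slot 6 ($144), but forcing Talus→Slot 6 and reassigning the rest optimally gives only $427 — worse by 49.

Talus receives Slot 1.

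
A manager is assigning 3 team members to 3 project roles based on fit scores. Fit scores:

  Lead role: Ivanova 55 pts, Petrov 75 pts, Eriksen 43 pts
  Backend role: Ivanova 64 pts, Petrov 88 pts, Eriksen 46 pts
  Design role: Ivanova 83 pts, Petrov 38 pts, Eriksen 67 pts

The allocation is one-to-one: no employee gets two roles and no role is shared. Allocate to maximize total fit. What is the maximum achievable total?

This is a one-to-one assignment (maximum-weight bipartite matching).
Optimal: Ivanova→Design role (83 pts), Petrov→Backend role (88 pts), Eriksen→Lead role (43 pts) — total 83+88+43 = 214 pts.
Column-greedy (each role in turn goes to its best remaining employee) gives 206 pts, worse by 8.
Next-best assignment: Ivanova→Lead role, Petrov→Backend role, Eriksen→Design role = 210 pts.
No other one-to-one assignment exceeds 214 pts.

Maximum total: 214 pts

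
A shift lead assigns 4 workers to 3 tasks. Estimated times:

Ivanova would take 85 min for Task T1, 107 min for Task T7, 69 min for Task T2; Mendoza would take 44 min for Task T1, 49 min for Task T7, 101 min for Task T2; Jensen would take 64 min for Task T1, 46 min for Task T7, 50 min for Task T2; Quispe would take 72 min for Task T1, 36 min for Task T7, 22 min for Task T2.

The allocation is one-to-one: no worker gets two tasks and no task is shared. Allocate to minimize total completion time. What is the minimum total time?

Min total: 112 min

Optimal: Mendoza→Task T1 (44 min), Jensen→Task T7 (46 min), Quispe→Task T2 (22 min) — total 44+46+22 = 112 min.
Row-greedy (each worker in turn takes its cheapest remaining task) gives 159 min, worse by 47.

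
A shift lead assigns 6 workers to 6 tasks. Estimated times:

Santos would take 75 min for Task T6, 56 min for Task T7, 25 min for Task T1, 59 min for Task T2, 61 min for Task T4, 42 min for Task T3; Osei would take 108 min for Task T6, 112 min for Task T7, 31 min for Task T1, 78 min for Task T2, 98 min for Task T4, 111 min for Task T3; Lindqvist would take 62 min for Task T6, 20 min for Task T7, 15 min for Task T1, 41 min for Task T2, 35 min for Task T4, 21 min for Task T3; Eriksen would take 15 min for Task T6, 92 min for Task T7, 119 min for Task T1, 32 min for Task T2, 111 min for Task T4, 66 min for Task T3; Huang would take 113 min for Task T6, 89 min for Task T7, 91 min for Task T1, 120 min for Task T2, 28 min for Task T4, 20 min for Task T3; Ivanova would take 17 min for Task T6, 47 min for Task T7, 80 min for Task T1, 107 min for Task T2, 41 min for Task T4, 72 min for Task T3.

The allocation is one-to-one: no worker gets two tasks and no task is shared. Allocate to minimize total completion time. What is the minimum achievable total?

Minimum total: 170 min

Optimal: Santos→Task T3 (42 min), Osei→Task T1 (31 min), Lindqvist→Task T7 (20 min), Eriksen→Task T2 (32 min), Huang→Task T4 (28 min), Ivanova→Task T6 (17 min) — total 42+31+20+32+28+17 = 170 min.
Row-greedy (each worker in turn takes its cheapest remaining task) gives 199 min, worse by 29.
Next-best assignment: Santos→Task T4, Osei→Task T1, Lindqvist→Task T7, Eriksen→Task T2, Huang→Task T3, Ivanova→Task T6 = 181 min.
Every other assignment is strictly worse.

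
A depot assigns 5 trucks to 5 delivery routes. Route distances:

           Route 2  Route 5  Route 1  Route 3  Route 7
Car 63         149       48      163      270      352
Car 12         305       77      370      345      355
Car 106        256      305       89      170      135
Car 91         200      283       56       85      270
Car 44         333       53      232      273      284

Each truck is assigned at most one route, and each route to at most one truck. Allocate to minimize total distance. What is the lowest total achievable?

Minimum total: 678 km

Optimal: Car 63→Route 2 (149 km), Car 12→Route 5 (77 km), Car 106→Route 7 (135 km), Car 91→Route 3 (85 km), Car 44→Route 1 (232 km) — total 149+77+135+85+232 = 678 km.
Min-entry greedy (repeatedly take the single cheapest remaining cell) gives 817 km, worse by 139.
No other one-to-one assignment undercuts 678 km.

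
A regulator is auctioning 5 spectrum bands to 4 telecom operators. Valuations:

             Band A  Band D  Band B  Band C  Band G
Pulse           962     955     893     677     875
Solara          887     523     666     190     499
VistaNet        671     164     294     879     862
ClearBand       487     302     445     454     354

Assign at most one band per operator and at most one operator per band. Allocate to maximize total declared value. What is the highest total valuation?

Maximum total: $3166M

Optimal: Pulse→Band D ($955M), Solara→Band A ($887M), VistaNet→Band C ($879M), ClearBand→Band B ($445M) — total 955+887+879+445 = $3166M.
Row-greedy (each operator in turn takes its best remaining band) gives $2861M, worse by 305.
Swapping VistaNet↔Pulse (VistaNet→Band D $164M, Pulse→Band C $677M) loses 993.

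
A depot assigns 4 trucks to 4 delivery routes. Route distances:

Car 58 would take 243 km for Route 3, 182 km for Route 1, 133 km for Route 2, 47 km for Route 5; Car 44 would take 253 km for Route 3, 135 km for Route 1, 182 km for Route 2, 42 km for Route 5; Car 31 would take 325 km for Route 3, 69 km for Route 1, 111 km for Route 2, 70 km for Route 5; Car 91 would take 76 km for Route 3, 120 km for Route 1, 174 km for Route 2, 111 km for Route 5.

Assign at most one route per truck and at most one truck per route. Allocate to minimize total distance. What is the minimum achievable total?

Minimum total: 320 km

Optimal: Car 58→Route 2 (133 km), Car 44→Route 5 (42 km), Car 31→Route 1 (69 km), Car 91→Route 3 (76 km) — total 133+42+69+76 = 320 km.
Row-greedy (each truck in turn takes its cheapest remaining route) gives 369 km, worse by 49.
Next-best assignment: Car 58→Route 5, Car 44→Route 1, Car 31→Route 2, Car 91→Route 3 = 369 km.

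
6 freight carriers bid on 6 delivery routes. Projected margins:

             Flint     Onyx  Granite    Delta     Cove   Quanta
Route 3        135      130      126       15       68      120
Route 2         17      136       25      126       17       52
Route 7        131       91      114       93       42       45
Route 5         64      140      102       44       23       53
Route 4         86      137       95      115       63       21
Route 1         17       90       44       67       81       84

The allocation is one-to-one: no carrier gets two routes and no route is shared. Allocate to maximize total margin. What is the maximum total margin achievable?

Maximum total: $697k

Optimal: Flint→Route 7 ($131k), Onyx→Route 4 ($137k), Granite→Route 5 ($102k), Delta→Route 2 ($126k), Cove→Route 1 ($81k), Quanta→Route 3 ($120k) — total 131+137+102+126+81+120 = $697k.
Row-greedy (each carrier in turn takes its best remaining route) gives $617k, worse by 80.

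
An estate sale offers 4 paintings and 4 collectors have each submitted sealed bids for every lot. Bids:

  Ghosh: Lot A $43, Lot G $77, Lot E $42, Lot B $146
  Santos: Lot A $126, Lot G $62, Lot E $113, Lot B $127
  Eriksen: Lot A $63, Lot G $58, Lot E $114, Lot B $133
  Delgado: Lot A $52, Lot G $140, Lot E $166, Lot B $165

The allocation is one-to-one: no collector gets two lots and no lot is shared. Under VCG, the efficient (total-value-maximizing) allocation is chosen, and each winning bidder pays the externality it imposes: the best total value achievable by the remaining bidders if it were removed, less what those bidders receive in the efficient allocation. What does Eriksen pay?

Eriksen pays $26.

Efficient allocation: Ghosh→Lot B ($146), Santos→Lot A ($126), Eriksen→Lot E ($114), Delgado→Lot G ($140); total welfare W = $526.
Eriksen receives Lot E at value $114, so the others get W − 114 = $412.
Without Eriksen: best allocation of the remaining 3 bidders over all 4 lots is Ghosh→Lot B ($146), Santos→Lot A ($126), Delgado→Lot E ($166), total $438.
VCG payment = (others' best without Eriksen) − (others' welfare with Eriksen) = 438 − 412 = $26.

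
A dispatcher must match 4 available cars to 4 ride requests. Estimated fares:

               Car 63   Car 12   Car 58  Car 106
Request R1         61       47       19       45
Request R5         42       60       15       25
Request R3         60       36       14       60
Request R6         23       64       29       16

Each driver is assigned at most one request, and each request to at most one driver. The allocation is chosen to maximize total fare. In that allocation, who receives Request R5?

Car 12 receives Request R5.

Optimal: Car 63→Request R1 ($61), Car 12→Request R5 ($60), Car 58→Request R6 ($29), Car 106→Request R3 ($60) — total 61+60+29+60 = $210.
Max-entry greedy (repeatedly take the single best remaining cell) gives $200, worse by 10.
Swapping Car 12↔Car 63 (Car 12→Request R1 $47, Car 63→Request R5 $42) loses 32.
Car 12's own top request is Request R6 ($64), but forcing Car 12→Request R6 and reassigning the rest optimally gives only $200 — worse by 10.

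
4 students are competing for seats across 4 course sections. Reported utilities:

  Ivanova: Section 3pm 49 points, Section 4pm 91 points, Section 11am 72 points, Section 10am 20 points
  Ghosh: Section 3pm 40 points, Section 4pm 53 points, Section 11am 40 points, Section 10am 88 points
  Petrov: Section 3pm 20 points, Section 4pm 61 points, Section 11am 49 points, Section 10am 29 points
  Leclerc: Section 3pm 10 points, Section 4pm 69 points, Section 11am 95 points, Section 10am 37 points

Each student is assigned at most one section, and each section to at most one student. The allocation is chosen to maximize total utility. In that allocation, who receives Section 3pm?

Petrov receives Section 3pm.

Optimal: Ivanova→Section 4pm (91 points), Ghosh→Section 10am (88 points), Petrov→Section 3pm (20 points), Leclerc→Section 11am (95 points) — total 91+88+20+95 = 294 points.
Row-greedy (each student in turn takes its best remaining section) gives 238 points, worse by 56.
Next-best assignment: Ivanova→Section 3pm, Ghosh→Section 10am, Petrov→Section 4pm, Leclerc→Section 11am = 293 points.
Every other assignment is strictly worse.
Petrov's own top section is Section 4pm (61 points), but forcing Petrov→Section 4pm and reassigning the rest optimally gives only 293 points — worse by 1.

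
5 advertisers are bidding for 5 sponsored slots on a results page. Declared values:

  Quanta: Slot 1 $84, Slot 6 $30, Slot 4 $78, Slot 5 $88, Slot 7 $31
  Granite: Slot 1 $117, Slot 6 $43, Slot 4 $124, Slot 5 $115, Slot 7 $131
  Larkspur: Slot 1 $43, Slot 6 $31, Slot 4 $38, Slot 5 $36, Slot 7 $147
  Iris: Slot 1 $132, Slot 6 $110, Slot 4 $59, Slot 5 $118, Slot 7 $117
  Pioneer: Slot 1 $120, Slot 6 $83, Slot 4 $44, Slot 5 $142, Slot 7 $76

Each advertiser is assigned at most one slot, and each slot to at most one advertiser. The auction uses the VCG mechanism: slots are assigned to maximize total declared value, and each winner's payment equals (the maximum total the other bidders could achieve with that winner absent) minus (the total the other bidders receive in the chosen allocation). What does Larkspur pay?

Larkspur pays $23.

Efficient allocation: Quanta→Slot 1 ($84), Granite→Slot 4 ($124), Larkspur→Slot 7 ($147), Iris→Slot 6 ($110), Pioneer→Slot 5 ($142); total welfare W = $607.
Larkspur receives Slot 7 at value $147, so the others get W − 147 = $460.
Without Larkspur: best allocation of the remaining 4 bidders over all 5 slots is Quanta→Slot 4 ($78), Granite→Slot 7 ($131), Iris→Slot 1 ($132), Pioneer→Slot 5 ($142), total $483.
VCG payment = (others' best without Larkspur) − (others' welfare with Larkspur) = 483 − 460 = $23.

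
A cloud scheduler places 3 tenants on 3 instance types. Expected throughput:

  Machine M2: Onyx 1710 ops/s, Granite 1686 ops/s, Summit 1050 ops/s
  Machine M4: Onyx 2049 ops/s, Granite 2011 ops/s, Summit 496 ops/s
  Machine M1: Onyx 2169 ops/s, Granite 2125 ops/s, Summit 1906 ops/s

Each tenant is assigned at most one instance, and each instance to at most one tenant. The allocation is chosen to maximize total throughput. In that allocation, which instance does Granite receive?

Granite receives Machine M2.

Optimal: Onyx→Machine M4 (2049 ops/s), Granite→Machine M2 (1686 ops/s), Summit→Machine M1 (1906 ops/s) — total 2049+1686+1906 = 5641 ops/s.
Swapping Onyx↔Granite (Onyx→Machine M2 1710 ops/s, Granite→Machine M4 2011 ops/s) loses 14.
Checked against all permutations: 5641 ops/s is optimal.
Granite's own top instance is Machine M1 (2125 ops/s), but forcing Granite→Machine M1 and reassigning the rest optimally gives only 5224 ops/s — worse by 417.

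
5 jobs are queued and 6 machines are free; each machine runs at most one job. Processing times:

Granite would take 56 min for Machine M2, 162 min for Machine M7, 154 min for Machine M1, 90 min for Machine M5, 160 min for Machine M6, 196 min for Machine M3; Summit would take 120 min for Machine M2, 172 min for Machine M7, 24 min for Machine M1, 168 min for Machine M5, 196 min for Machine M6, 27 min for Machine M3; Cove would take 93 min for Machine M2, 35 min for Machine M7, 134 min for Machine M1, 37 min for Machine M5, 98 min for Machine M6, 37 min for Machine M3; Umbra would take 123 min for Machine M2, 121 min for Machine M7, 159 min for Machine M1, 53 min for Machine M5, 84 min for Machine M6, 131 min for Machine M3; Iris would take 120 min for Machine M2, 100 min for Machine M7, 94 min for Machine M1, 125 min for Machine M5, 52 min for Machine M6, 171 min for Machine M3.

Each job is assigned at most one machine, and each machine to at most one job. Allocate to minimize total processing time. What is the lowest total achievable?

Optimal: Granite→Machine M2 (56 min), Summit→Machine M1 (24 min), Cove→Machine M7 (35 min), Umbra→Machine M5 (53 min), Iris→Machine M6 (52 min) — total 56+24+35+53+52 = 220 min.
Next-best assignment: Granite→Machine M2, Summit→Machine M1, Cove→Machine M3, Umbra→Machine M5, Iris→Machine M6 = 222 min.
Swapping Granite↔Cove (Granite→Machine M7 162 min, Cove→Machine M2 93 min) adds 164.
Every other assignment is strictly worse.

Minimum total: 220 min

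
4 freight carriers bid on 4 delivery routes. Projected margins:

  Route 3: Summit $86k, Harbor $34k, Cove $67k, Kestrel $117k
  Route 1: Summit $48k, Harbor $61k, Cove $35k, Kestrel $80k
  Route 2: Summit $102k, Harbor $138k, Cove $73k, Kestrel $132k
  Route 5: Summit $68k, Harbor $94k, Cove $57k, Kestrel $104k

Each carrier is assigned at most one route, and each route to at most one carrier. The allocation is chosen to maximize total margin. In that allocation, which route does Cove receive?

Optimal: Summit→Route 3 ($86k), Harbor→Route 2 ($138k), Cove→Route 1 ($35k), Kestrel→Route 5 ($104k) — total 86+138+35+104 = $363k.
Max-entry greedy (repeatedly take the single best remaining cell) gives $358k, worse by 5.
Next-best assignment: Summit→Route 3, Harbor→Route 2, Cove→Route 5, Kestrel→Route 1 = $361k.
Every other assignment is strictly worse.
Cove's own top route is Route 2 ($73k), but forcing Cove→Route 2 and reassigning the rest optimally gives only $333k — worse by 30.

Cove receives Route 1.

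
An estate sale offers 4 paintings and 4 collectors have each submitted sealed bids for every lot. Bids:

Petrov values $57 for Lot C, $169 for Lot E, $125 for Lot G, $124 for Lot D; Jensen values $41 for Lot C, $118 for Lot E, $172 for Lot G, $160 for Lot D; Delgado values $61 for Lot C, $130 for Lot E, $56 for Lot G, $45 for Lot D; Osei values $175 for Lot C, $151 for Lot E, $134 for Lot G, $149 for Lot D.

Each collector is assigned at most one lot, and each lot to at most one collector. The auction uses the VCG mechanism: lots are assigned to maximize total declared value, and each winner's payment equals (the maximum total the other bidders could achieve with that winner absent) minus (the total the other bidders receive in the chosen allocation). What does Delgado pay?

Efficient allocation: Petrov→Lot D ($124), Jensen→Lot G ($172), Delgado→Lot E ($130), Osei→Lot C ($175); total welfare W = $601.
Delgado receives Lot E at value $130, so the others get W − 130 = $471.
Without Delgado: best allocation of the remaining 3 bidders over all 4 lots is Petrov→Lot E ($169), Jensen→Lot G ($172), Osei→Lot C ($175), total $516.
VCG payment = (others' best without Delgado) − (others' welfare with Delgado) = 516 − 471 = $45.

Delgado pays $45.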